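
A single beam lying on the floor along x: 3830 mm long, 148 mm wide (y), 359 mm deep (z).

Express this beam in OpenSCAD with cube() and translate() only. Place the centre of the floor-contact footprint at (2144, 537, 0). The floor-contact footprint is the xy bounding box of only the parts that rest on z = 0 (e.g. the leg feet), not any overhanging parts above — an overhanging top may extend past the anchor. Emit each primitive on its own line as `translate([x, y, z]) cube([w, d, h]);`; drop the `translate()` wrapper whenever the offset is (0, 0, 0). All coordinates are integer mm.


translate([229, 463, 0]) cube([3830, 148, 359]);


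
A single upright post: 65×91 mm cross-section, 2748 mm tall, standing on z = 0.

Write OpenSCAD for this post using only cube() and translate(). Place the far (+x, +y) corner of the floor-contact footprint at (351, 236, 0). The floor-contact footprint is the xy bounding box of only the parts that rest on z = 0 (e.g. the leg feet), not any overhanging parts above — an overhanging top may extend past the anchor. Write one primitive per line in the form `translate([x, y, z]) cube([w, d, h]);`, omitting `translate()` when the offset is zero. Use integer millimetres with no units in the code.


translate([286, 145, 0]) cube([65, 91, 2748]);


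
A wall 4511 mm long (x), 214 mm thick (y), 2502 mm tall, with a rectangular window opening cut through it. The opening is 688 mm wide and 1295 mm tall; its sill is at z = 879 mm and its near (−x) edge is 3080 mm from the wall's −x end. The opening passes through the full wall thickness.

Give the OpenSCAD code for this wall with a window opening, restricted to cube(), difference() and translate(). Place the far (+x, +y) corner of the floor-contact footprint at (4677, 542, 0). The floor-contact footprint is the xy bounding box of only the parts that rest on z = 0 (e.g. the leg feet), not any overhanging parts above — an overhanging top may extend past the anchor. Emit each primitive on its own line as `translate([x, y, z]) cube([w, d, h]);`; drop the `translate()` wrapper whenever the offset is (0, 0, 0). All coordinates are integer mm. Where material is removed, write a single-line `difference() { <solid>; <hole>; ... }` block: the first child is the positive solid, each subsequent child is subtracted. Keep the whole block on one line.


difference() { translate([166, 328, 0]) cube([4511, 214, 2502]); translate([3246, 328, 879]) cube([688, 214, 1295]); }


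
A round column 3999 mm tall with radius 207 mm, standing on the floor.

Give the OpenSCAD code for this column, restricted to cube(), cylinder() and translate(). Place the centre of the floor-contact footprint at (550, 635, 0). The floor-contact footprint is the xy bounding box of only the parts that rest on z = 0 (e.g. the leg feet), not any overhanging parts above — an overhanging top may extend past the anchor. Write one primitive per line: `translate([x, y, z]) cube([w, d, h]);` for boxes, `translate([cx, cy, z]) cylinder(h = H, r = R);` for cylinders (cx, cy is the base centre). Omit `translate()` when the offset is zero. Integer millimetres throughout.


translate([550, 635, 0]) cylinder(h = 3999, r = 207);


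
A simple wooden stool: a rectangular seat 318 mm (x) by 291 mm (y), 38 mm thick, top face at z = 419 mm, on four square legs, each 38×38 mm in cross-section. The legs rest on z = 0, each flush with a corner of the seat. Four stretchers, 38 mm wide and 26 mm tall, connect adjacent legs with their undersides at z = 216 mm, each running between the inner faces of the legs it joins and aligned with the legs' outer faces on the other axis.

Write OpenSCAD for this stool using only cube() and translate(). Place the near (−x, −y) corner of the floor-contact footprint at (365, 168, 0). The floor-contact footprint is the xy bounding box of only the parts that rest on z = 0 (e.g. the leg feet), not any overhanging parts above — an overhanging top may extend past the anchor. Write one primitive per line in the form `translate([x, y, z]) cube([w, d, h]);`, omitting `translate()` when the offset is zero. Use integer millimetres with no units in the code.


translate([365, 168, 381]) cube([318, 291, 38]);
translate([365, 168, 0]) cube([38, 38, 381]);
translate([645, 168, 0]) cube([38, 38, 381]);
translate([365, 421, 0]) cube([38, 38, 381]);
translate([645, 421, 0]) cube([38, 38, 381]);
translate([403, 168, 216]) cube([242, 38, 26]);
translate([403, 421, 216]) cube([242, 38, 26]);
translate([365, 206, 216]) cube([38, 215, 26]);
translate([645, 206, 216]) cube([38, 215, 26]);


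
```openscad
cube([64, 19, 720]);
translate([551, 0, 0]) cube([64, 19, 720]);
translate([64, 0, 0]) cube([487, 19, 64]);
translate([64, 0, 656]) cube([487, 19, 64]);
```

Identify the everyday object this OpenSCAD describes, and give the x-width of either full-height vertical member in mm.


A picture frame. The border width is 64 mm.

Four thin pieces enclosing a rectangular opening — a picture frame. The two full-height stiles are 720 mm tall; the top rail sits at z = 656 and is 64 mm tall, so the border above the opening is 720 − 656 = 64 mm, matching the stile x-width.


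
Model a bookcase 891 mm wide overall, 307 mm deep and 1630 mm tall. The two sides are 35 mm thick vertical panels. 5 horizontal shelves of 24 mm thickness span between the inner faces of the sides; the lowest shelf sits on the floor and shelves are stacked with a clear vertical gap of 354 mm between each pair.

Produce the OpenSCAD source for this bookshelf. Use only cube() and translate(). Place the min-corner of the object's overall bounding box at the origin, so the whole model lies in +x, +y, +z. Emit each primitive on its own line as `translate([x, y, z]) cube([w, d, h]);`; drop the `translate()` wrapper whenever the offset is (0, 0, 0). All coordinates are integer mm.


cube([35, 307, 1630]);
translate([856, 0, 0]) cube([35, 307, 1630]);
translate([35, 0, 0]) cube([821, 307, 24]);
translate([35, 0, 378]) cube([821, 307, 24]);
translate([35, 0, 756]) cube([821, 307, 24]);
translate([35, 0, 1134]) cube([821, 307, 24]);
translate([35, 0, 1512]) cube([821, 307, 24]);


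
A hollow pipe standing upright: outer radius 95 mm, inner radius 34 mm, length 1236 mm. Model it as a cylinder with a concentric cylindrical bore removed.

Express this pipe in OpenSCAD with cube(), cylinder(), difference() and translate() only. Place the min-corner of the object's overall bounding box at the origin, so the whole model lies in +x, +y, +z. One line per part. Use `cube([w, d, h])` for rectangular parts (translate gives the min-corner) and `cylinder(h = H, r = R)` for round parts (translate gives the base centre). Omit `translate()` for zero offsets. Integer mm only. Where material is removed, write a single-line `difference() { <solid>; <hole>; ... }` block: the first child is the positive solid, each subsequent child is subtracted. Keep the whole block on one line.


difference() { translate([95, 95, 0]) cylinder(h = 1236, r = 95); translate([95, 95, 0]) cylinder(h = 1236, r = 34); }


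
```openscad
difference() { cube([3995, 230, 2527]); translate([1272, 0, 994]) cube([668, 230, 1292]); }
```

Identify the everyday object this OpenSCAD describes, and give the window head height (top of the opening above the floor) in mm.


A wall with a window opening. The window head height is 2286 mm.

A wall with a rectangular opening subtracted — a window. Sill at z = 994, opening 1292 mm tall, so the head is at 994 + 1292 = 2286 mm.


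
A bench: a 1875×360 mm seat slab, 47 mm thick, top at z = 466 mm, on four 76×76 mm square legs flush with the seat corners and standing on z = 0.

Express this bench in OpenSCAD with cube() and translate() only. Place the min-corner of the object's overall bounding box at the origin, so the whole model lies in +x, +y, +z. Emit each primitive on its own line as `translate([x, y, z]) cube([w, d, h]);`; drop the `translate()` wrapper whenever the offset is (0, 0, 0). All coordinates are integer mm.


// leg_h = 466 − 47 = 419
translate([0, 0, 419]) cube([1875, 360, 47]);
cube([76, 76, 419]);
translate([0, 284, 0]) cube([76, 76, 419]);
translate([1799, 0, 0]) cube([76, 76, 419]);
translate([1799, 284, 0]) cube([76, 76, 419]);


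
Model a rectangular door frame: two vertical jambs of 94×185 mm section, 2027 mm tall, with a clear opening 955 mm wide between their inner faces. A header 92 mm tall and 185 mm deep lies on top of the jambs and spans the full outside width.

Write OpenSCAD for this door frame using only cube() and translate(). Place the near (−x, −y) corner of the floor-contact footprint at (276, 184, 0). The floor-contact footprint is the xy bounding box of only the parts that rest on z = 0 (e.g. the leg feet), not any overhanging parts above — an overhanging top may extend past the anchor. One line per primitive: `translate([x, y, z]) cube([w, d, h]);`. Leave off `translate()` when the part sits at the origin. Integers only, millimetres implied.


translate([276, 184, 0]) cube([94, 185, 2027]);
translate([1325, 184, 0]) cube([94, 185, 2027]);
translate([276, 184, 2027]) cube([1143, 185, 92]);


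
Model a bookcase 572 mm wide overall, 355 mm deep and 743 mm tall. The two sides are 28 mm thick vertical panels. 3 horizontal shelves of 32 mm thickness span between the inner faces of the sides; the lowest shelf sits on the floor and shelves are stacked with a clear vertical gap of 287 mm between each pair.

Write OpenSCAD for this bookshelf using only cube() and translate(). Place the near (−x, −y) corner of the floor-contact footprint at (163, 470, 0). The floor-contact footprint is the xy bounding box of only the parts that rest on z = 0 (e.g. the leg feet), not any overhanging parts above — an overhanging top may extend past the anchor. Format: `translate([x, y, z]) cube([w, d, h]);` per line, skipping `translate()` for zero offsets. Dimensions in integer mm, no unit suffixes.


translate([163, 470, 0]) cube([28, 355, 743]);
translate([707, 470, 0]) cube([28, 355, 743]);
translate([191, 470, 0]) cube([516, 355, 32]);
translate([191, 470, 319]) cube([516, 355, 32]);
translate([191, 470, 638]) cube([516, 355, 32]);


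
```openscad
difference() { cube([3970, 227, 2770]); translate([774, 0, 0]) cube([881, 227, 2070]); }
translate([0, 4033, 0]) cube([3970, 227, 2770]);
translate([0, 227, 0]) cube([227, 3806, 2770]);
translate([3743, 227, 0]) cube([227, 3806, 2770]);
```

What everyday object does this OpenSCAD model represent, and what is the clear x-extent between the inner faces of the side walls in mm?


A single room. The interior width is 3516 mm.

Four walls enclosing a rectangle with a door in the front wall — a room. Outside width 3970 minus two 227 mm walls gives 3516 mm.


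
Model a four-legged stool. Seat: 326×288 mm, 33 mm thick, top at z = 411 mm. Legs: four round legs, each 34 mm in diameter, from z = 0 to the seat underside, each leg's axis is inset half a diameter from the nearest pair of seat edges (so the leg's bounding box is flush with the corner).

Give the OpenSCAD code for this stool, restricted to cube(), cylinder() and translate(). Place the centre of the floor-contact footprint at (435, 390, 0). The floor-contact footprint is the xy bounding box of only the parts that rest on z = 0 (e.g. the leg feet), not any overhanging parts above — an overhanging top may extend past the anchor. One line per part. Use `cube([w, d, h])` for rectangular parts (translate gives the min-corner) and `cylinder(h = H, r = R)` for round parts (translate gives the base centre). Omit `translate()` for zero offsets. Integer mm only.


translate([272, 246, 378]) cube([326, 288, 33]);
translate([289, 263, 0]) cylinder(h = 378, r = 17);
translate([581, 263, 0]) cylinder(h = 378, r = 17);
translate([289, 517, 0]) cylinder(h = 378, r = 17);
translate([581, 517, 0]) cylinder(h = 378, r = 17);


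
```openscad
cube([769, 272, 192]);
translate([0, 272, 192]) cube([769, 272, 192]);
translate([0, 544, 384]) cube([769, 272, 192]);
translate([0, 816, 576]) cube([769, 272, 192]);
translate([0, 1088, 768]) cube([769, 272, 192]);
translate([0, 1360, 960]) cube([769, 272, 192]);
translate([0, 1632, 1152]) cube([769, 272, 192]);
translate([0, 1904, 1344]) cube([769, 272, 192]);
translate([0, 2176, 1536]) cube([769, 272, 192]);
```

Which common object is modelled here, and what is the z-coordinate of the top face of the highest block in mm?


A staircase. The total rise is 1728 mm.

9 identical blocks, each offset up and back from the previous — a staircase. Each step is 192 mm tall and there are 9 of them, so the total rise is 9 × 192 = 1728 mm.


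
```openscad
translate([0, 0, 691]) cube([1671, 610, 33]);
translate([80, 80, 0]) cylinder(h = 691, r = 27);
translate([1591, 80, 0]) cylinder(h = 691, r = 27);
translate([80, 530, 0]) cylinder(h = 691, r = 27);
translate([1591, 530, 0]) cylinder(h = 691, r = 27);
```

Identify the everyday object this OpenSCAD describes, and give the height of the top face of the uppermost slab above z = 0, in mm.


A table. The table height is 724 mm.

A 1671×610×33 slab sits at z = 691 on four Ø54 mm round legs — a table. The top surface is at 691 + 33 = 724 mm.


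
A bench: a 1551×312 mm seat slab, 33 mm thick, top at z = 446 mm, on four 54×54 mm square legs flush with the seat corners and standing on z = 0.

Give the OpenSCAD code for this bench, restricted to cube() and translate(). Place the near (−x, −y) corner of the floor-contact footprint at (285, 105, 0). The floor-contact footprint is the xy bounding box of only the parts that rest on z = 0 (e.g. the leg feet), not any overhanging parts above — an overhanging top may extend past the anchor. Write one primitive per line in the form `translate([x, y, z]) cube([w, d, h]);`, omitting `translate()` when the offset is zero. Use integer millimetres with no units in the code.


// leg_h = 446 − 33 = 413
translate([285, 105, 413]) cube([1551, 312, 33]);
translate([285, 105, 0]) cube([54, 54, 413]);
translate([285, 363, 0]) cube([54, 54, 413]);
translate([1782, 105, 0]) cube([54, 54, 413]);
translate([1782, 363, 0]) cube([54, 54, 413]);


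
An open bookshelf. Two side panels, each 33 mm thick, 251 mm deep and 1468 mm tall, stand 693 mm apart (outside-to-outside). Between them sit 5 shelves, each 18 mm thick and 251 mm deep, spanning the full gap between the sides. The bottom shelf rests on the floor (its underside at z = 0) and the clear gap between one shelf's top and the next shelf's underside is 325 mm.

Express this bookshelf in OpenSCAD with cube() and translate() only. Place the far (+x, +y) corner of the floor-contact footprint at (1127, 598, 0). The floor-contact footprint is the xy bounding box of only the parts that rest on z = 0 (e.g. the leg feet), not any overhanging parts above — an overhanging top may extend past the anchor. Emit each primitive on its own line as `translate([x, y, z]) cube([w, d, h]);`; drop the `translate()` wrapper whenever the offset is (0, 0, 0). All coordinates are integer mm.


translate([434, 347, 0]) cube([33, 251, 1468]);
translate([1094, 347, 0]) cube([33, 251, 1468]);
translate([467, 347, 0]) cube([627, 251, 18]);
translate([467, 347, 343]) cube([627, 251, 18]);
translate([467, 347, 686]) cube([627, 251, 18]);
translate([467, 347, 1029]) cube([627, 251, 18]);
translate([467, 347, 1372]) cube([627, 251, 18]);


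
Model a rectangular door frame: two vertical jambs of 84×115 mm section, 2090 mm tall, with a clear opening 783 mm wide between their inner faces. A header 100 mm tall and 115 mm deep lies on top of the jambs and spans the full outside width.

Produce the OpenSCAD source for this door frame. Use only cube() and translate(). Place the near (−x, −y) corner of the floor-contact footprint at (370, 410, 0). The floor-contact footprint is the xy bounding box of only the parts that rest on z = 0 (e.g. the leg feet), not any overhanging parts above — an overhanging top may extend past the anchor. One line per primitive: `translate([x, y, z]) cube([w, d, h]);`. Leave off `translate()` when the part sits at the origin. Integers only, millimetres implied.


translate([370, 410, 0]) cube([84, 115, 2090]);
translate([1237, 410, 0]) cube([84, 115, 2090]);
translate([370, 410, 2090]) cube([951, 115, 100]);


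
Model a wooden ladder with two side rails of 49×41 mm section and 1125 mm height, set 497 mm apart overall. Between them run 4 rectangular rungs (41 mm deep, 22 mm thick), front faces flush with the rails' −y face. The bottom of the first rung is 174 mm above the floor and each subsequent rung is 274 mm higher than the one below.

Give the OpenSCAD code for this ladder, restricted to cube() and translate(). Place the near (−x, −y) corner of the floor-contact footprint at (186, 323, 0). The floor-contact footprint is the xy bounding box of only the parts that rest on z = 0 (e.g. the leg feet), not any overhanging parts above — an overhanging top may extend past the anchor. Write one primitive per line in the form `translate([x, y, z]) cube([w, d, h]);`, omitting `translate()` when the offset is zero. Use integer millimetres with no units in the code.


translate([186, 323, 0]) cube([49, 41, 1125]);
translate([634, 323, 0]) cube([49, 41, 1125]);
translate([235, 323, 174]) cube([399, 41, 22]);
translate([235, 323, 448]) cube([399, 41, 22]);
translate([235, 323, 722]) cube([399, 41, 22]);
translate([235, 323, 996]) cube([399, 41, 22]);


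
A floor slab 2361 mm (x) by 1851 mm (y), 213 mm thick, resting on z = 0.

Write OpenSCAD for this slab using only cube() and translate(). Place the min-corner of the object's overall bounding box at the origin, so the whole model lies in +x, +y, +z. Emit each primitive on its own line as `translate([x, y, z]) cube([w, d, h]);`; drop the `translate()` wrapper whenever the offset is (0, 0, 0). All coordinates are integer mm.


cube([2361, 1851, 213]);


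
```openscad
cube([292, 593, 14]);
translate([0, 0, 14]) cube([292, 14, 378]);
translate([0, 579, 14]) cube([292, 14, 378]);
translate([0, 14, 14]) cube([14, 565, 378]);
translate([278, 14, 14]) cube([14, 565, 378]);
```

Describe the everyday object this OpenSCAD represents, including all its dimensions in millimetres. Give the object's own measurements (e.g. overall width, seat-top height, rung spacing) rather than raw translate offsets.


An open-topped rectangular box: outside dimensions 292×593×392 mm, with a uniform wall and base thickness of 14 mm. The base is a full 292×593 slab on the floor; four walls sit on top of the base. The front and back walls (the −y and +y sides) span the full width; the two side walls fit between them.


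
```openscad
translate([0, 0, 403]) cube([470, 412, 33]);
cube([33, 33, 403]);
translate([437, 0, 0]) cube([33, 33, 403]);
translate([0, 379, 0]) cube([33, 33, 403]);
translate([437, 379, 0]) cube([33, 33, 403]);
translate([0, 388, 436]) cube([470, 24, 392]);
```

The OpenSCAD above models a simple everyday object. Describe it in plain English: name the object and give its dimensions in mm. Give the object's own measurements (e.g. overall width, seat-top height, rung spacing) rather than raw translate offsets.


A chair. The seat is a 470×412×33 mm slab with its top at z = 436 mm, on four 33×33 mm corner legs (flush with the seat edges, standing on z = 0). A flat backrest 24 mm thick, 392 mm tall, spans the full seat width and rises from the seat top along its +y edge, rear face flush with the rear of the seat.


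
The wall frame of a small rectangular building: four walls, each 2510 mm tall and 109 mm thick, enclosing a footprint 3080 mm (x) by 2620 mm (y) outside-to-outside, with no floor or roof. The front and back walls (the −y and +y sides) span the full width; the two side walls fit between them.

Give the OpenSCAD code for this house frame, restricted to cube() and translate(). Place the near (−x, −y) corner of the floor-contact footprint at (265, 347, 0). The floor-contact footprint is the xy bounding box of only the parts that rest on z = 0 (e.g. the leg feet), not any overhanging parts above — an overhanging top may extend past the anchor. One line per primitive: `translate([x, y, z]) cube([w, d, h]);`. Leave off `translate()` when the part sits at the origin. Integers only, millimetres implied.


translate([265, 347, 0]) cube([3080, 109, 2510]);
translate([265, 2858, 0]) cube([3080, 109, 2510]);
translate([265, 456, 0]) cube([109, 2402, 2510]);
translate([3236, 456, 0]) cube([109, 2402, 2510]);


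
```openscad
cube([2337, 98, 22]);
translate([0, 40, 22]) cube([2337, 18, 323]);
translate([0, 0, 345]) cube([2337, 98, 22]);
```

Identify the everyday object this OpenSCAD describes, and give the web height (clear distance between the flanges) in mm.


An I-beam. The web height is 323 mm.

Two wide flanges with a thin centred web — an I-beam. Overall 367 mm minus two 22 mm flanges gives a web of 367 − 2·22 = 323 mm.


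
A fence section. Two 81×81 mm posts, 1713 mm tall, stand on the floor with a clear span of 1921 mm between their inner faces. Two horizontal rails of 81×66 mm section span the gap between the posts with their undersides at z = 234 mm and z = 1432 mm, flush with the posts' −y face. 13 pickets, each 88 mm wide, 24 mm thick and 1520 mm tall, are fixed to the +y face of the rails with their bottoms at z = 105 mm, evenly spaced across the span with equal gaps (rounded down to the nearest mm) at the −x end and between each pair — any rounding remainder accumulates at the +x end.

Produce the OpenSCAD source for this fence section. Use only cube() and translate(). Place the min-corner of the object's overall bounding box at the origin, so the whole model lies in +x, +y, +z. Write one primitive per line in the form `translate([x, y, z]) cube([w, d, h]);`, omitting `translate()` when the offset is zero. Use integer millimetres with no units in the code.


cube([81, 81, 1713]);
translate([2002, 0, 0]) cube([81, 81, 1713]);
translate([81, 0, 234]) cube([1921, 81, 66]);
translate([81, 0, 1432]) cube([1921, 81, 66]);
translate([136, 81, 105]) cube([88, 24, 1520]);
translate([279, 81, 105]) cube([88, 24, 1520]);
translate([422, 81, 105]) cube([88, 24, 1520]);
translate([565, 81, 105]) cube([88, 24, 1520]);
translate([708, 81, 105]) cube([88, 24, 1520]);
translate([851, 81, 105]) cube([88, 24, 1520]);
translate([994, 81, 105]) cube([88, 24, 1520]);
translate([1137, 81, 105]) cube([88, 24, 1520]);
translate([1280, 81, 105]) cube([88, 24, 1520]);
translate([1423, 81, 105]) cube([88, 24, 1520]);
translate([1566, 81, 105]) cube([88, 24, 1520]);
translate([1709, 81, 105]) cube([88, 24, 1520]);
translate([1852, 81, 105]) cube([88, 24, 1520]);


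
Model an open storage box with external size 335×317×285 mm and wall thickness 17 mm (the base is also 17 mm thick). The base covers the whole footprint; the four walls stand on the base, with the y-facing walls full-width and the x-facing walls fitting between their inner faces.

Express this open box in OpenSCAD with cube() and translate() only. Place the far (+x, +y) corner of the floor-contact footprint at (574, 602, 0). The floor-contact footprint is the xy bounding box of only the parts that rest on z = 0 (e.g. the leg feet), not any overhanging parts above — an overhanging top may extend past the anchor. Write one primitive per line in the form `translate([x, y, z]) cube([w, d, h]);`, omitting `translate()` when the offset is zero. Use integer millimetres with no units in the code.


translate([239, 285, 0]) cube([335, 317, 17]);
translate([239, 285, 17]) cube([335, 17, 268]);
translate([239, 585, 17]) cube([335, 17, 268]);
translate([239, 302, 17]) cube([17, 283, 268]);
translate([557, 302, 17]) cube([17, 283, 268]);


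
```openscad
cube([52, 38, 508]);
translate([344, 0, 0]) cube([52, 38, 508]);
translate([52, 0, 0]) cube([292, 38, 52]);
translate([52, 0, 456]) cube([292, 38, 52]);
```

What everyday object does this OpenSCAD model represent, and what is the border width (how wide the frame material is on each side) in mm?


A picture frame. The border width is 52 mm.

Four thin pieces enclosing a rectangular opening — a picture frame. The two full-height stiles are 508 mm tall; the top rail sits at z = 456 and is 52 mm tall, so the border above the opening is 508 − 456 = 52 mm, matching the stile x-width.


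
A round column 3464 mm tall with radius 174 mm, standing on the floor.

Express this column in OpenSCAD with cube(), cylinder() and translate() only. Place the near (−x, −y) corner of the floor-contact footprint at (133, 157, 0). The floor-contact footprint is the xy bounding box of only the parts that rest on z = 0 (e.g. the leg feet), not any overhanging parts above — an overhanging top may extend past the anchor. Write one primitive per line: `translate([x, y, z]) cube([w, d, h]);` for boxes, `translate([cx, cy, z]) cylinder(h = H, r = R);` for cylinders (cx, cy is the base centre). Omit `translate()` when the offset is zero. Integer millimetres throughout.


translate([307, 331, 0]) cylinder(h = 3464, r = 174);


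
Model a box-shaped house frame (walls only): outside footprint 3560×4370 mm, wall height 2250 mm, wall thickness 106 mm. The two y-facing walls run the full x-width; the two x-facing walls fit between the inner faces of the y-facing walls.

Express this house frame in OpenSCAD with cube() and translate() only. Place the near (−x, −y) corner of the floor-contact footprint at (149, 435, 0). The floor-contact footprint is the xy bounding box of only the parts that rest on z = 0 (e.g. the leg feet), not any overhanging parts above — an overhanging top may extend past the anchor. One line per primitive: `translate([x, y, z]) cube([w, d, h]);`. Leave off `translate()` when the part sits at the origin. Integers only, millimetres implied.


translate([149, 435, 0]) cube([3560, 106, 2250]);
translate([149, 4699, 0]) cube([3560, 106, 2250]);
translate([149, 541, 0]) cube([106, 4158, 2250]);
translate([3603, 541, 0]) cube([106, 4158, 2250]);


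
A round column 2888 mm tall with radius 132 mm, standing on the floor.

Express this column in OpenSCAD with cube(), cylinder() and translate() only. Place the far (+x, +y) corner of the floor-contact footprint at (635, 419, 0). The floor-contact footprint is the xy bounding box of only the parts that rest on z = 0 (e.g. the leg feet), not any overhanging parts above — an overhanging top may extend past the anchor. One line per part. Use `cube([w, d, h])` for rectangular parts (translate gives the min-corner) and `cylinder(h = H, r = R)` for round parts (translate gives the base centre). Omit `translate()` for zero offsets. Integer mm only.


translate([503, 287, 0]) cylinder(h = 2888, r = 132);


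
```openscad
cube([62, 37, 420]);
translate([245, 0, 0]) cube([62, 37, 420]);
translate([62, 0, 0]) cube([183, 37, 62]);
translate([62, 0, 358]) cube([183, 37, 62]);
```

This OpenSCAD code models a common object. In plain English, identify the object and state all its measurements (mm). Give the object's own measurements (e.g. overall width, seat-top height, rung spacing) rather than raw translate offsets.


A rectangular picture frame lying in the x–z plane (depth along y). The opening is 183 mm wide (x) by 296 mm tall (z), surrounded by a border 62 mm wide on all four sides. The frame is 37 mm deep and is made of two full-height vertical stiles with two horizontal rails fitted between them.


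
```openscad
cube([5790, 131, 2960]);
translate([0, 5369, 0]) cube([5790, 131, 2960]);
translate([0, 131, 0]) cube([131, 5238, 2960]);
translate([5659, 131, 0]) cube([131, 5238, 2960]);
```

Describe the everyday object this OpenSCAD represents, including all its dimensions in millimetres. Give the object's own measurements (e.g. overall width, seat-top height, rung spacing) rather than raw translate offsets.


The wall frame of a small rectangular building: four walls, each 2960 mm tall and 131 mm thick, enclosing a footprint 5790 mm (x) by 5500 mm (y) outside-to-outside, with no floor or roof. The front and back walls (the −y and +y sides) span the full width; the two side walls fit between them.


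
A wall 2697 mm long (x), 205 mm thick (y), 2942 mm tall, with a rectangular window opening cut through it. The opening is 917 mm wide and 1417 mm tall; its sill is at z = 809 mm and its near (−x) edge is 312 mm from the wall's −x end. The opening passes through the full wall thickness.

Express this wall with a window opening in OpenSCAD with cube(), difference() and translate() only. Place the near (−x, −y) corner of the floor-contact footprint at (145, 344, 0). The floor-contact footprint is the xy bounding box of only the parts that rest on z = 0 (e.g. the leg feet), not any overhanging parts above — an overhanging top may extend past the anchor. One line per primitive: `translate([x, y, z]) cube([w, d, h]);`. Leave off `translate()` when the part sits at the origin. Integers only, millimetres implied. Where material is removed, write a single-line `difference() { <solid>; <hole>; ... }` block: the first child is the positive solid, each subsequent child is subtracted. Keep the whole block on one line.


difference() { translate([145, 344, 0]) cube([2697, 205, 2942]); translate([457, 344, 809]) cube([917, 205, 1417]); }


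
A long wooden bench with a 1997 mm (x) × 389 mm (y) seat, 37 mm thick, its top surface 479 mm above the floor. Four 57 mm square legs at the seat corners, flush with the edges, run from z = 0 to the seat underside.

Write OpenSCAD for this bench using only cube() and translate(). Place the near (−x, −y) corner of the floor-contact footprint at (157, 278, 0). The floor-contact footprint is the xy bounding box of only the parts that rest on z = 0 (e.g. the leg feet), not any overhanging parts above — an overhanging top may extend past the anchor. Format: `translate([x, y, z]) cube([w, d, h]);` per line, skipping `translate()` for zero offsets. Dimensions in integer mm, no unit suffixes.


// leg_h = 479 − 37 = 442
translate([157, 278, 442]) cube([1997, 389, 37]);
translate([157, 278, 0]) cube([57, 57, 442]);
translate([157, 610, 0]) cube([57, 57, 442]);
translate([2097, 278, 0]) cube([57, 57, 442]);
translate([2097, 610, 0]) cube([57, 57, 442]);


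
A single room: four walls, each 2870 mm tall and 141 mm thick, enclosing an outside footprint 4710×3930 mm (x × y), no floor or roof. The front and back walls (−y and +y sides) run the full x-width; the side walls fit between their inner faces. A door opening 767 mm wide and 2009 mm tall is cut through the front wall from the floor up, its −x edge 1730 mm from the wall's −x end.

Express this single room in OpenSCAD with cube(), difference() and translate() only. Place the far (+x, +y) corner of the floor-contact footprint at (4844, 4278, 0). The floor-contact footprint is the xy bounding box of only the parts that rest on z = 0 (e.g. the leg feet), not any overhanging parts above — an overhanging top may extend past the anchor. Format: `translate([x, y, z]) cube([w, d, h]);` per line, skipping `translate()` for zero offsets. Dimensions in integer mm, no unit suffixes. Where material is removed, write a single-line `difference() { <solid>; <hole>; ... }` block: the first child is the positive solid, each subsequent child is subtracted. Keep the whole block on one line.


difference() { translate([134, 348, 0]) cube([4710, 141, 2870]); translate([1864, 348, 0]) cube([767, 141, 2009]); }
translate([134, 4137, 0]) cube([4710, 141, 2870]);
translate([134, 489, 0]) cube([141, 3648, 2870]);
translate([4703, 489, 0]) cube([141, 3648, 2870]);


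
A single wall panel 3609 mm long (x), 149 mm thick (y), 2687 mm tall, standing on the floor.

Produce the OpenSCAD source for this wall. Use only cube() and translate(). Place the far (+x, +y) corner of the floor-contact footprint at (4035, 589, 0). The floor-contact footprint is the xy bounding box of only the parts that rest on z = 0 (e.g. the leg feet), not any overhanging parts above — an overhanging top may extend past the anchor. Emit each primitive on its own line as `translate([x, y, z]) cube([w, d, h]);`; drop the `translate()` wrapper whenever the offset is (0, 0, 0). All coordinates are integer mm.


translate([426, 440, 0]) cube([3609, 149, 2687]);


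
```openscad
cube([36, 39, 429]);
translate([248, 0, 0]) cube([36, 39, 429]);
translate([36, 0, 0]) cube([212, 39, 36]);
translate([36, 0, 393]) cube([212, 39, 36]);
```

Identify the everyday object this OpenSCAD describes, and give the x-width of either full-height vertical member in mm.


A picture frame. The border width is 36 mm.

Four thin pieces enclosing a rectangular opening — a picture frame. The two full-height stiles are 429 mm tall; the top rail sits at z = 393 and is 36 mm tall, so the border above the opening is 429 − 393 = 36 mm, matching the stile x-width.


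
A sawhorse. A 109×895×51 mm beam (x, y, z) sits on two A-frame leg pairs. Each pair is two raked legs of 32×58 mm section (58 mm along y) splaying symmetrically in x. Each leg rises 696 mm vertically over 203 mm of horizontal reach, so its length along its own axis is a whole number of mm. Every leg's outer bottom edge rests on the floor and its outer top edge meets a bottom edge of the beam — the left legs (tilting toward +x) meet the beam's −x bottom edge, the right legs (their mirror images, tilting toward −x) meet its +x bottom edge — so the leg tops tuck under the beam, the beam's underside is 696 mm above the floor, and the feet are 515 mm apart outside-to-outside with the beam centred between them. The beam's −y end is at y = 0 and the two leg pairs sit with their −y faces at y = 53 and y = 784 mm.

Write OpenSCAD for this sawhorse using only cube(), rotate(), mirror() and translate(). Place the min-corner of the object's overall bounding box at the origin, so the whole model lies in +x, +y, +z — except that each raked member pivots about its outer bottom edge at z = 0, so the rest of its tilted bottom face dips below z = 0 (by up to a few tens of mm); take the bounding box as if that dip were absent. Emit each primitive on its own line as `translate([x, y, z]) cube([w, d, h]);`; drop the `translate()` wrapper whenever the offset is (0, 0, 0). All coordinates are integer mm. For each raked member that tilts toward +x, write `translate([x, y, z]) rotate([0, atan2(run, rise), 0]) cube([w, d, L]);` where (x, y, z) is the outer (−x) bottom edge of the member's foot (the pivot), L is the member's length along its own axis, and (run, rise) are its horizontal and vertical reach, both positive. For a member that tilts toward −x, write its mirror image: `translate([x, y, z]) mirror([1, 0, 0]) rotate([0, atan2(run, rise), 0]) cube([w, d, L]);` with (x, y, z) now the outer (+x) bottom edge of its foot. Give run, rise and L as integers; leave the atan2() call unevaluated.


translate([203, 0, 696]) cube([109, 895, 51]);
translate([0, 53, 0]) rotate([0, atan2(203, 696), 0]) cube([32, 58, 725]);
translate([515, 53, 0]) mirror([1, 0, 0]) rotate([0, atan2(203, 696), 0]) cube([32, 58, 725]);
translate([0, 784, 0]) rotate([0, atan2(203, 696), 0]) cube([32, 58, 725]);
translate([515, 784, 0]) mirror([1, 0, 0]) rotate([0, atan2(203, 696), 0]) cube([32, 58, 725]);


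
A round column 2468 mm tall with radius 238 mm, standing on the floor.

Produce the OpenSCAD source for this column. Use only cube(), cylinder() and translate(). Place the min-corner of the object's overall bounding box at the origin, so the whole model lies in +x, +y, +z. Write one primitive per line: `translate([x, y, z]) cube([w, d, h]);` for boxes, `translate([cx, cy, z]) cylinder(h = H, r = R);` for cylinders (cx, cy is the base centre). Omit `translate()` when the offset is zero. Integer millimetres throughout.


translate([238, 238, 0]) cylinder(h = 2468, r = 238);


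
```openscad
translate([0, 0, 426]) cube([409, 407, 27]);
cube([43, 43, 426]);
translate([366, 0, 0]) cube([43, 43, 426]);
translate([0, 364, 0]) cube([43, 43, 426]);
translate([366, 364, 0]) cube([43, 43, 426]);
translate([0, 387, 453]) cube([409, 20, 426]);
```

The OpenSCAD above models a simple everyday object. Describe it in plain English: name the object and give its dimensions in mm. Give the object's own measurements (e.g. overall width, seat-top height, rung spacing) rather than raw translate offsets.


A chair. The seat is a 409×407×27 mm slab with its top at z = 453 mm, on four 43×43 mm corner legs (flush with the seat edges, standing on z = 0). A flat backrest 20 mm thick, 426 mm tall, spans the full seat width and rises from the seat top along its +y edge, rear face flush with the rear of the seat.


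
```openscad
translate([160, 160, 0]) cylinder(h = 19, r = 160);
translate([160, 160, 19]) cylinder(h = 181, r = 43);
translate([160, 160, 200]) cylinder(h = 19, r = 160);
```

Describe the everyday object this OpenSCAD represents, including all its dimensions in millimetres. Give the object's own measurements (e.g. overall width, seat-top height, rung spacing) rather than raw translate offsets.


A spool: two coaxial disc flanges of radius 160 mm and thickness 19 mm, joined by a core cylinder of radius 43 mm and height 181 mm. The lower flange rests on z = 0 and the three cylinders share a vertical axis.


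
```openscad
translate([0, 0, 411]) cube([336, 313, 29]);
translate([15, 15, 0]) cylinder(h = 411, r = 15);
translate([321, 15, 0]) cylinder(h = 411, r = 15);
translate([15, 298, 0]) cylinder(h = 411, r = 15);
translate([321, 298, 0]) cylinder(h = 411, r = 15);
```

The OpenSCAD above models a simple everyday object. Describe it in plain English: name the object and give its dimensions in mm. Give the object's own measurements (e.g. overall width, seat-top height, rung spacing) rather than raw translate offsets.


A simple wooden stool: a rectangular seat 336 mm (x) by 313 mm (y), 29 mm thick, top face at z = 440 mm, on four round legs, each 30 mm in diameter. The legs rest on z = 0, each leg's axis is inset half a diameter from the nearest pair of seat edges (so the leg's bounding box is flush with the corner).


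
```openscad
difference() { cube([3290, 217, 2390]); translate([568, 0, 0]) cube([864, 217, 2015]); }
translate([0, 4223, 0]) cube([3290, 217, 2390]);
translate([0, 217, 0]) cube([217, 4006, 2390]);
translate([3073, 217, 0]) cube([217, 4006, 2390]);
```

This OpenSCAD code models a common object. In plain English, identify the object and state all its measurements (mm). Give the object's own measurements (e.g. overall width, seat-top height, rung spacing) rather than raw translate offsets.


A single room: four walls, each 2390 mm tall and 217 mm thick, enclosing an outside footprint 3290×4440 mm (x × y), no floor or roof. The front and back walls (−y and +y sides) run the full x-width; the side walls fit between their inner faces. A door opening 864 mm wide and 2015 mm tall is cut through the front wall from the floor up, its −x edge 568 mm from the wall's −x end.


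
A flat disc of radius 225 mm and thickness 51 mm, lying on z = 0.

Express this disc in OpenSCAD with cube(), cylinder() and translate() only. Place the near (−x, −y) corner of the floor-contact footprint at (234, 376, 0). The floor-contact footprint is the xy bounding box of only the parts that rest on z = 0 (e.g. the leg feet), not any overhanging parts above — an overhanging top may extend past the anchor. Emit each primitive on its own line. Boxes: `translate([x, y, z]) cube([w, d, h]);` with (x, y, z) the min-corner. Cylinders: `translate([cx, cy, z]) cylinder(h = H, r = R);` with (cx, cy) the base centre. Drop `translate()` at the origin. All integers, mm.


translate([459, 601, 0]) cylinder(h = 51, r = 225);


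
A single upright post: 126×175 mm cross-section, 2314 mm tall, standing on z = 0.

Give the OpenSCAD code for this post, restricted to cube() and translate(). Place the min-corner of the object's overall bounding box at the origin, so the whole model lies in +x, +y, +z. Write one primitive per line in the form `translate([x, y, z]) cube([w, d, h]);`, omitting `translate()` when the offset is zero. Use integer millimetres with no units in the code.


cube([126, 175, 2314]);
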